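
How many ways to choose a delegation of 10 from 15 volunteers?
C(15,10) = 15!/(10!×5!) = 3003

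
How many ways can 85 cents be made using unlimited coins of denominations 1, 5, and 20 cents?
Coefficient of x^85 in 1/(1-x^1) · 1/(1-x^5) · 1/(1-x^20). Case on j = number of 20-cent coins (j = 0..4); remainder r = 85 - 20j is made from {1,5} in ⌊r/5⌋+1 ways. r = 85, 65, 45, 25, 5 → 18 + 14 + 10 + 6 + 2 = 50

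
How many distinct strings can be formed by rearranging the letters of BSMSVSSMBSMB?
12! / (3! × 1! × 5! × 3!) = 110880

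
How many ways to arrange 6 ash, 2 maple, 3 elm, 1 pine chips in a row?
12! / (6! × 2! × 3! × 1!) = 55440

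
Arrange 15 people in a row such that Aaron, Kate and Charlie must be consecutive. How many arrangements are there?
Treat the 3 as one block: (15-3+1)! × 3! = 6227020800 × 6 = 37362124800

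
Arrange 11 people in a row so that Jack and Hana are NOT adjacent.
Total - adjacent = 11! - (11-1)!×2 = 39916800 - 7257600 = 32659200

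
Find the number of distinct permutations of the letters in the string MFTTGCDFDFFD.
12! / (4! × 3! × 1! × 1! × 1! × 2!) = 1663200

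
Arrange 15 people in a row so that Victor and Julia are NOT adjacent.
Total - adjacent = 15! - (15-1)!×2 = 1307674368000 - 174356582400 = 1133317785600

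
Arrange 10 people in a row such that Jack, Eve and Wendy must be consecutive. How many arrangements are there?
Treat the 3 as one block: (10-3+1)! × 3! = 40320 × 6 = 241920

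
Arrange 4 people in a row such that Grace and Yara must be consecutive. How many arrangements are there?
Treat the 2 as one block: (4-2+1)! × 2! = 6 × 2 = 12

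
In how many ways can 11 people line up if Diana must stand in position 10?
Fix one position: (11-1)! = 3628800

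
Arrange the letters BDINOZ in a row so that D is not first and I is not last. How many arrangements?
By inclusion-exclusion: 6! - 2×(6-1)! + (6-2)! = 720 - 240 + 24 = 504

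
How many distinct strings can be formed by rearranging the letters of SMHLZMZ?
7! / (1! × 2! × 1! × 1! × 2!) = 1260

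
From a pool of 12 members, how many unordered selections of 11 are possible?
C(12,11) = 12!/(11!×1!) = 12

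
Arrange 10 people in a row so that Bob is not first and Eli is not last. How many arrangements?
By inclusion-exclusion: 10! - 2×(10-1)! + (10-2)! = 3628800 - 725760 + 40320 = 2943360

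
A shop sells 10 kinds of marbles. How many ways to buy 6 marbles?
C(6+10-1, 10-1) = C(15, 9) = 5005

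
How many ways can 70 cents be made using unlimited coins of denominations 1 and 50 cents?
Coefficient of x^70 in 1/(1-x^1) · 1/(1-x^50). Use j coins of 50 for j = 0..⌊70/50⌋ = 1, the rest in 1s: 1 + 1 = 2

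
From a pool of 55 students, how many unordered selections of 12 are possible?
C(55,12) = 55!/(12!×43!) = 438729741450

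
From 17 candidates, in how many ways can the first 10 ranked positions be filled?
P(17,10) = 17!/(17-10)! = 70572902400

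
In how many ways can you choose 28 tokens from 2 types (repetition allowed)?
C(28+2-1, 2-1) = C(29, 1) = 29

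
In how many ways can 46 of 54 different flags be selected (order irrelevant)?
C(54,46) = 54!/(46!×8!) = 1040465790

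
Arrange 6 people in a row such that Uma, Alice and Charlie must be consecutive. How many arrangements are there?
Treat the 3 as one block: (6-3+1)! × 3! = 24 × 6 = 144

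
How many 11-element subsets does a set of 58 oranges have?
C(58,11) = 58!/(11!×47!) = 227692286640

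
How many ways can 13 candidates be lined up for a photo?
13! = 6227020800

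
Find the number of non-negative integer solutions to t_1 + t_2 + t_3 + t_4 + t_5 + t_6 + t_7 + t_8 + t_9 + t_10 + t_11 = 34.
C(34+11-1, 11-1) = C(44, 10) = 2481256778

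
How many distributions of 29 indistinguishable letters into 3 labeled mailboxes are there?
C(29+3-1, 3-1) = C(31, 2) = 465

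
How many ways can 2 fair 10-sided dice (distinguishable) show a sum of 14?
Coefficient of x^14 in (x + x² + ... + x^10)^2. By inclusion-exclusion on dice exceeding 10: Σ_j (-1)^j C(2,j)·C(14-1-10j, 1) = C(2,0)·C(13,1) - C(2,1)·C(3,1) = 1·13 - 2·3 = 7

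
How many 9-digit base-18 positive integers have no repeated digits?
First digit: 17 choices (nonzero). Then descending: 17 × 17 × 16 × 15 × 14 × 13 × 12 × 11 × 10 = 16663046400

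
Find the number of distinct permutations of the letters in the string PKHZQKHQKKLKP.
13! / (2! × 1! × 5! × 2! × 2! × 1!) = 6486480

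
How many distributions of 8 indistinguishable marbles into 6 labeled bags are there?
C(8+6-1, 6-1) = C(13, 5) = 1287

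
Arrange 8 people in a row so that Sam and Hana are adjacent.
Treat as block: (8-1)! × 2! = 5040 × 2 = 10080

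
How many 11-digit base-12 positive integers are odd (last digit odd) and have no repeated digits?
Last∈{1,3,5,7,9,11}. Last=0: 0. Last nonzero: 6×10×P(10,9) = 217728000. Total = 217728000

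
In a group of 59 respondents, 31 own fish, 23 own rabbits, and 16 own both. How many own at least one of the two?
|A∪B| = |A| + |B| - |A∩B| = 31 + 23 - 16 = 38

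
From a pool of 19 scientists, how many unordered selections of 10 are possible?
C(19,10) = 19!/(10!×9!) = 92378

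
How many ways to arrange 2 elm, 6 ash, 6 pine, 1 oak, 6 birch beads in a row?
21! / (2! × 6! × 6! × 1! × 6!) = 68441012640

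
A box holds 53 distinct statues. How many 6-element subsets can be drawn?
C(53,6) = 53!/(6!×47!) = 22957480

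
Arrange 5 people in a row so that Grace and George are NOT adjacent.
Total - adjacent = 5! - (5-1)!×2 = 120 - 48 = 72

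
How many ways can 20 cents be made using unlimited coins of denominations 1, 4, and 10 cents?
Coefficient of x^20 in 1/(1-x^1) · 1/(1-x^4) · 1/(1-x^10). Case on j = number of 10-cent coins (j = 0..2); remainder r = 20 - 10j is made from {1,4} in ⌊r/4⌋+1 ways. r = 20, 10, 0 → 6 + 3 + 1 = 10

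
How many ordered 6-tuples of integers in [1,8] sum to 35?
Coefficient of x^35 in (x + x² + ... + x^8)^6. By inclusion-exclusion on dice exceeding 8: Σ_j (-1)^j C(6,j)·C(35-1-8j, 5) = C(6,0)·C(34,5) - C(6,1)·C(26,5) + C(6,2)·C(18,5) - C(6,3)·C(10,5) = 1·278256 - 6·65780 + 15·8568 - 20·252 = 7056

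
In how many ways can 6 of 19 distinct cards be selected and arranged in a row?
P(19,6) = 19!/(19-6)! = 19535040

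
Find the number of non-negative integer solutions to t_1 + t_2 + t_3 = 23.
C(23+3-1, 3-1) = C(25, 2) = 300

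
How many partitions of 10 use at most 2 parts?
By conjugation, equals partitions of 10 into parts ≤ 2. Let r_j(i) = number of partitions of i into parts ≤ j, for i = 0..10. r_1(i) = 1 for all i; r_j(i) = r_{j-1}(i) + r_j(i-j). Rows j = 2..2: ≤2: 1 1 2 2 3 3 4 4 5 5 6. r_2(10) = 6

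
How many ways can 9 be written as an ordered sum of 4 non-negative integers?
C(9+4-1, 4-1) = C(12, 3) = 220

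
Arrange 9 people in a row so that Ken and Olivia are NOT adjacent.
Total - adjacent = 9! - (9-1)!×2 = 362880 - 80640 = 282240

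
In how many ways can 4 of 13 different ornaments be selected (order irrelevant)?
C(13,4) = 13!/(4!×9!) = 715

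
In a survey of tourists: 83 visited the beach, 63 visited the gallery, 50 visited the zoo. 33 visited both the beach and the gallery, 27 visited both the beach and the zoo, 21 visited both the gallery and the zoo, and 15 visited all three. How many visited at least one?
|A∪B∪C| = 83+63+50-33-27-21+15 = 130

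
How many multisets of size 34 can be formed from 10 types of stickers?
C(34+10-1, 10-1) = C(43, 9) = 563921995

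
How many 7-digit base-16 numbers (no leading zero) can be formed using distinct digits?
First digit: 15 choices (nonzero). Then descending: 15 × 15 × 14 × 13 × 12 × 11 × 10 = 54054000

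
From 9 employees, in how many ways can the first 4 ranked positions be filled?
P(9,4) = 9!/(9-4)! = 3024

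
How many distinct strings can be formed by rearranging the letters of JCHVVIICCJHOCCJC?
16! / (2! × 2! × 2! × 3! × 1! × 6!) = 605404800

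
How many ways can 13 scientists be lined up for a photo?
13! = 6227020800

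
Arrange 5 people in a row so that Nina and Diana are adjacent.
Treat as block: (5-1)! × 2! = 24 × 2 = 48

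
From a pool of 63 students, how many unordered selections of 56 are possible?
C(63,56) = 63!/(56!×7!) = 553270671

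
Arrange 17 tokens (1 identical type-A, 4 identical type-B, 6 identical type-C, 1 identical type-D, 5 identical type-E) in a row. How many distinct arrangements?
17! / (1! × 4! × 6! × 1! × 5!) = 171531360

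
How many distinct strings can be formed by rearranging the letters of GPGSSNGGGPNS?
12! / (2! × 2! × 5! × 3!) = 166320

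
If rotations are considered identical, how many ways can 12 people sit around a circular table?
Circular: fix one position, arrange the rest. (12-1)! = 39916800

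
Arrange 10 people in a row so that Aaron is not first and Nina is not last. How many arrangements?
By inclusion-exclusion: 10! - 2×(10-1)! + (10-2)! = 3628800 - 725760 + 40320 = 2943360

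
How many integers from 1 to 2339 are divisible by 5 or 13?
⌊2339/5⌋ + ⌊2339/13⌋ - ⌊2339/65⌋ = 467 + 179 - 35 = 611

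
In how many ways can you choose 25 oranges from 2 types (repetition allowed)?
C(25+2-1, 2-1) = C(26, 1) = 26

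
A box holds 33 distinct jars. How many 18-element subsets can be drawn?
C(33,18) = 33!/(18!×15!) = 1037158320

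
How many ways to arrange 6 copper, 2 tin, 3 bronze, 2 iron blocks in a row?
13! / (6! × 2! × 3! × 2!) = 360360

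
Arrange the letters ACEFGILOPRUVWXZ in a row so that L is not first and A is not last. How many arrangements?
By inclusion-exclusion: 15! - 2×(15-1)! + (15-2)! = 1307674368000 - 174356582400 + 6227020800 = 1139544806400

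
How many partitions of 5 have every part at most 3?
Let r_j(i) = number of partitions of i into parts ≤ j, for i = 0..5. r_1(i) = 1 for all i; r_j(i) = r_{j-1}(i) + r_j(i-j). Rows j = 2..3: ≤2: 1 1 2 2 3 3; ≤3: 1 1 2 3 4 5. r_3(5) = 5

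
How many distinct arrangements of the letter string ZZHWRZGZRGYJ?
12! / (1! × 1! × 4! × 1! × 2! × 1! × 2!) = 4989600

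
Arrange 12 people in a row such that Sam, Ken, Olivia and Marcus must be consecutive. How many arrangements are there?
Treat the 4 as one block: (12-4+1)! × 4! = 362880 × 24 = 8709120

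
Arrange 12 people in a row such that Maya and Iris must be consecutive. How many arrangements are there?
Treat the 2 as one block: (12-2+1)! × 2! = 39916800 × 2 = 79833600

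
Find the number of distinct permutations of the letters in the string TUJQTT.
6! / (1! × 1! × 1! × 3!) = 120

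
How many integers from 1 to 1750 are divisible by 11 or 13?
⌊1750/11⌋ + ⌊1750/13⌋ - ⌊1750/143⌋ = 159 + 134 - 12 = 281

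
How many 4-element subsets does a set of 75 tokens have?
C(75,4) = 75!/(4!×71!) = 1215450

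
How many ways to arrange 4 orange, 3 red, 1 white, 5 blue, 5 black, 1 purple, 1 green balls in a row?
20! / (4! × 3! × 1! × 5! × 5! × 1! × 1!) = 1173274502400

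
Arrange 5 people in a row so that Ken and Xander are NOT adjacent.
Total - adjacent = 5! - (5-1)!×2 = 120 - 48 = 72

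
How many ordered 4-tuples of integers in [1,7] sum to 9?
Coefficient of x^9 in (x + x² + ... + x^7)^4. By inclusion-exclusion on dice exceeding 7: Σ_j (-1)^j C(4,j)·C(9-1-7j, 3) = C(4,0)·C(8,3) = 1·56 = 56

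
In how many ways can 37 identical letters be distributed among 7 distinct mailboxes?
C(37+7-1, 7-1) = C(43, 6) = 6096454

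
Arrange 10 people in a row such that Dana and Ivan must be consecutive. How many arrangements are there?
Treat the 2 as one block: (10-2+1)! × 2! = 362880 × 2 = 725760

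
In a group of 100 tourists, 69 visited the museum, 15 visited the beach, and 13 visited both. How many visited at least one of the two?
|A∪B| = |A| + |B| - |A∩B| = 69 + 15 - 13 = 71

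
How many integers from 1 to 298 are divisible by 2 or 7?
⌊298/2⌋ + ⌊298/7⌋ - ⌊298/14⌋ = 149 + 42 - 21 = 170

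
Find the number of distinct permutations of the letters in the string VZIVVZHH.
8! / (3! × 2! × 1! × 2!) = 1680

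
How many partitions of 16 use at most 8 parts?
By conjugation, equals partitions of 16 into parts ≤ 8. Let r_j(i) = number of partitions of i into parts ≤ j, for i = 0..16. r_1(i) = 1 for all i; r_j(i) = r_{j-1}(i) + r_j(i-j). Rows j = 2..8: ≤2: 1 1 2 2 3 3 4 4 5 5 6 6 7 7 8 8 9; ≤3: 1 1 2 3 4 5 7 8 10 12 14 16 19 21 24 27 30; ≤4: 1 1 2 3 5 6 9 11 15 18 23 27 34 39 47 54 64; ≤5: 1 1 2 3 5 7 10 13 18 23 30 37 47 57 70 84 101; ≤6: 1 1 2 3 5 7 11 14 20 26 35 44 58 71 90 110 136; ≤7: 1 1 2 3 5 7 11 15 21 28 38 49 65 82 105 131 164; ≤8: 1 1 2 3 5 7 11 15 22 29 40 52 70 89 116 146 186. r_8(16) = 186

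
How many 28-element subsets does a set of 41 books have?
C(41,28) = 41!/(28!×13!) = 17620076360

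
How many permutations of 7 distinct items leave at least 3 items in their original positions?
Exactly j fixed points: C(7,j)·!(7-j); sum over j ≥ 3 (derangement numbers via !m = (m-1)·(!(m-1) + !(m-2)): !0..!4 = 1, 0, 1, 2, 9). Σ_{j=3}^{7} C(7,j)·!(7-j) = C(7,3)·!4 + C(7,4)·!3 + C(7,5)·!2 + C(7,6)·!1 + C(7,7)·!0 = 35·9 + 35·2 + 21·1 + 7·0 + 1·1 = 407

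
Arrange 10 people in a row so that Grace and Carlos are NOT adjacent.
Total - adjacent = 10! - (10-1)!×2 = 3628800 - 725760 = 2903040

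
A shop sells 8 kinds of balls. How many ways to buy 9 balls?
C(9+8-1, 8-1) = C(16, 7) = 11440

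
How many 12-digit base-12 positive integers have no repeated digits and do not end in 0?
Last digit: 11 nonzero choices. First digit: 10 (nonzero, ≠last). Middle 10: P(10,10) = 3628800. Total = 399168000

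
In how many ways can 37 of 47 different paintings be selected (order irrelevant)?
C(47,37) = 47!/(37!×10!) = 5178066751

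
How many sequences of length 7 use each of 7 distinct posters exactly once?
7! = 5040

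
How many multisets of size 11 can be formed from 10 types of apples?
C(11+10-1, 10-1) = C(20, 9) = 167960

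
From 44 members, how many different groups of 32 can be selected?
C(44,32) = 44!/(32!×12!) = 21090682613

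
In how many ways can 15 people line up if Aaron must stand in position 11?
Fix one position: (15-1)! = 87178291200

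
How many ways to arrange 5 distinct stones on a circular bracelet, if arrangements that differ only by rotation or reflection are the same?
(5-1)!/2 = 24/2 = 12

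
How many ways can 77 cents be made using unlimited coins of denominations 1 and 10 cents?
Coefficient of x^77 in 1/(1-x^1) · 1/(1-x^10). Use j coins of 10 for j = 0..⌊77/10⌋ = 7, the rest in 1s: 7 + 1 = 8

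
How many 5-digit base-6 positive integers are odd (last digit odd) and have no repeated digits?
Last∈{1,3,5}. Last=0: 0. Last nonzero: 3×4×P(4,3) = 288. Total = 288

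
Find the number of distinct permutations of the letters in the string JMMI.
4! / (2! × 1! × 1!) = 12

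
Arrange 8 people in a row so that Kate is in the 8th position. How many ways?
Fix one position: (8-1)! = 5040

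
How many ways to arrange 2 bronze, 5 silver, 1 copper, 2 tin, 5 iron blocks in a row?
15! / (2! × 5! × 1! × 2! × 5!) = 22702680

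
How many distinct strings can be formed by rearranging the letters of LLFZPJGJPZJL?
12! / (1! × 3! × 2! × 2! × 1! × 3!) = 3326400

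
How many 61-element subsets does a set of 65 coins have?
C(65,61) = 65!/(61!×4!) = 677040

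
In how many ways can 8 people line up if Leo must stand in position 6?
Fix one position: (8-1)! = 5040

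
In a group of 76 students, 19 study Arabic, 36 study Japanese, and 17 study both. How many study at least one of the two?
|A∪B| = |A| + |B| - |A∩B| = 19 + 36 - 17 = 38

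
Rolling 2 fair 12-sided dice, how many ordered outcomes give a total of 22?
Coefficient of x^22 in (x + x² + ... + x^12)^2. By inclusion-exclusion on dice exceeding 12: Σ_j (-1)^j C(2,j)·C(22-1-12j, 1) = C(2,0)·C(21,1) - C(2,1)·C(9,1) = 1·21 - 2·9 = 3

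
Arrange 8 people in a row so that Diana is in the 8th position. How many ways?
Fix one position: (8-1)! = 5040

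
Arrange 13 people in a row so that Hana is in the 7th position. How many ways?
Fix one position: (13-1)! = 479001600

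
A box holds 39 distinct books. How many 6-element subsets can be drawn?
C(39,6) = 39!/(6!×33!) = 3262623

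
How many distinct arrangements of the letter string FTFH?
4! / (1! × 1! × 2!) = 12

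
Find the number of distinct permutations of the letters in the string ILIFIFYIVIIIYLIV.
16! / (2! × 8! × 2! × 2! × 2!) = 32432400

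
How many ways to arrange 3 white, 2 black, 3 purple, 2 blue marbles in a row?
10! / (3! × 2! × 3! × 2!) = 25200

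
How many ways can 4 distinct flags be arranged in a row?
4! = 24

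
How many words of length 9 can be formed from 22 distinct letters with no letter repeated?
P(22,9) = 22!/(22-9)! = 180503769600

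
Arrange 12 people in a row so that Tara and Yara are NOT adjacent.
Total - adjacent = 12! - (12-1)!×2 = 479001600 - 79833600 = 399168000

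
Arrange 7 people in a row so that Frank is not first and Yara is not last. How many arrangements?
By inclusion-exclusion: 7! - 2×(7-1)! + (7-2)! = 5040 - 1440 + 120 = 3720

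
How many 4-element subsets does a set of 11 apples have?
C(11,4) = 11!/(4!×7!) = 330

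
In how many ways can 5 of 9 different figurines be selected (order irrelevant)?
C(9,5) = 9!/(5!×4!) = 126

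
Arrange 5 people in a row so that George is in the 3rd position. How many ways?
Fix one position: (5-1)! = 24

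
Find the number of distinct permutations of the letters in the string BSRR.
4! / (2! × 1! × 1!) = 12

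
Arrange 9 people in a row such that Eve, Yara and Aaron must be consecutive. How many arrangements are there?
Treat the 3 as one block: (9-3+1)! × 3! = 5040 × 6 = 30240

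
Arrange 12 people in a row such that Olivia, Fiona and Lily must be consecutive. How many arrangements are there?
Treat the 3 as one block: (12-3+1)! × 3! = 3628800 × 6 = 21772800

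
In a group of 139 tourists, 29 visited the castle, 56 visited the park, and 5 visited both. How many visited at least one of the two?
|A∪B| = |A| + |B| - |A∩B| = 29 + 56 - 5 = 80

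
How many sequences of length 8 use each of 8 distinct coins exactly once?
8! = 40320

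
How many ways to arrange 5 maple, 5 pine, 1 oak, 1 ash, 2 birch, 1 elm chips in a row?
15! / (5! × 5! × 1! × 1! × 2! × 1!) = 45405360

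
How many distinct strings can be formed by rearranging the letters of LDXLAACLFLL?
11! / (1! × 2! × 1! × 1! × 5! × 1!) = 166320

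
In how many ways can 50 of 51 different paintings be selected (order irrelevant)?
C(51,50) = 51!/(50!×1!) = 51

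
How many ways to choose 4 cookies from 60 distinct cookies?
C(60,4) = 60!/(4!×56!) = 487635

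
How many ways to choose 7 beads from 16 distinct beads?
C(16,7) = 16!/(7!×9!) = 11440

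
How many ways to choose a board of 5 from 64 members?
C(64,5) = 64!/(5!×59!) = 7624512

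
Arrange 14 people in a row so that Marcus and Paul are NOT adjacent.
Total - adjacent = 14! - (14-1)!×2 = 87178291200 - 12454041600 = 74724249600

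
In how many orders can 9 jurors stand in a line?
9! = 362880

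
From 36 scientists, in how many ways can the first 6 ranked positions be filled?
P(36,6) = 36!/(36-6)! = 1402410240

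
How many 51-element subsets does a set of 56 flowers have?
C(56,51) = 56!/(51!×5!) = 3819816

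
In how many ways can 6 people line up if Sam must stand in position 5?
Fix one position: (6-1)! = 120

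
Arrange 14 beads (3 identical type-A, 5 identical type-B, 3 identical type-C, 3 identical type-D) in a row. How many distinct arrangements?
14! / (3! × 5! × 3! × 3!) = 3363360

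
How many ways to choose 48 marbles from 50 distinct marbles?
C(50,48) = 50!/(48!×2!) = 1225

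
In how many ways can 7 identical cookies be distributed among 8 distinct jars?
C(7+8-1, 8-1) = C(14, 7) = 3432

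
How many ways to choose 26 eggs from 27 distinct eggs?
C(27,26) = 27!/(26!×1!) = 27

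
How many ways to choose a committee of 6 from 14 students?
C(14,6) = 14!/(6!×8!) = 3003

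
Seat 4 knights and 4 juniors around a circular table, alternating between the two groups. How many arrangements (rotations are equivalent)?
Fix one of the knights: (4-1)! ways for the remaining knights, × 4! ways for the juniors = 6 × 24 = 144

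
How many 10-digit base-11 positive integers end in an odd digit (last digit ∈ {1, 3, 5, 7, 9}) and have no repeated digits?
Last∈{1,3,5,7,9}. Last=0: 0. Last nonzero: 5×9×P(9,8) = 16329600. Total = 16329600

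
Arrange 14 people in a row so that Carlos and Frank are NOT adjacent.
Total - adjacent = 14! - (14-1)!×2 = 87178291200 - 12454041600 = 74724249600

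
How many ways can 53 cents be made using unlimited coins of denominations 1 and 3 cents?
Coefficient of x^53 in 1/(1-x^1) · 1/(1-x^3). Use j coins of 3 for j = 0..⌊53/3⌋ = 17, the rest in 1s: 17 + 1 = 18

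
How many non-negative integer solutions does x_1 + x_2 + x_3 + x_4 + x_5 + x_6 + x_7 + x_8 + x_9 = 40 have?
C(40+9-1, 9-1) = C(48, 8) = 377348994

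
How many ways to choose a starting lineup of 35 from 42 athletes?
C(42,35) = 42!/(35!×7!) = 26978328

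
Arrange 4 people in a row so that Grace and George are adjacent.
Treat as block: (4-1)! × 2! = 6 × 2 = 12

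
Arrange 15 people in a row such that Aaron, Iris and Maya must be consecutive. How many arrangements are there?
Treat the 3 as one block: (15-3+1)! × 3! = 6227020800 × 6 = 37362124800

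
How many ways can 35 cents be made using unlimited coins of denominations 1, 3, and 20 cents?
Coefficient of x^35 in 1/(1-x^1) · 1/(1-x^3) · 1/(1-x^20). Case on j = number of 20-cent coins (j = 0..1); remainder r = 35 - 20j is made from {1,3} in ⌊r/3⌋+1 ways. r = 35, 15 → 12 + 6 = 18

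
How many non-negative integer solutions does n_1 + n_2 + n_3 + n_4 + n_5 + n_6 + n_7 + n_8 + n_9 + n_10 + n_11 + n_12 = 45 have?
C(45+12-1, 12-1) = C(56, 11) = 148902215280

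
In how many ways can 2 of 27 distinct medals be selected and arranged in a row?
P(27,2) = 27!/(27-2)! = 702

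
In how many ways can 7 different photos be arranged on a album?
7! = 5040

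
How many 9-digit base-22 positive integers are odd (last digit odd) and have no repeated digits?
Last∈{1,3,5,7,9,11,13,15,17,19,21}. Last=0: 0. Last nonzero: 11×20×P(20,7) = 85954176000. Total = 85954176000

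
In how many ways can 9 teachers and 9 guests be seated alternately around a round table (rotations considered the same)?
Fix one of the teachers: (9-1)! ways for the remaining teachers, × 9! ways for the guests = 40320 × 362880 = 14631321600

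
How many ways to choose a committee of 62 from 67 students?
C(67,62) = 67!/(62!×5!) = 9657648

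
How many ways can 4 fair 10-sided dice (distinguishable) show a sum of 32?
Coefficient of x^32 in (x + x² + ... + x^10)^4. By inclusion-exclusion on dice exceeding 10: Σ_j (-1)^j C(4,j)·C(32-1-10j, 3) = C(4,0)·C(31,3) - C(4,1)·C(21,3) + C(4,2)·C(11,3) = 1·4495 - 4·1330 + 6·165 = 165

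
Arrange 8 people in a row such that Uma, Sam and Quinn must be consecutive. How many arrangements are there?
Treat the 3 as one block: (8-3+1)! × 3! = 720 × 6 = 4320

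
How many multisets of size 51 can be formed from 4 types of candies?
C(51+4-1, 4-1) = C(54, 3) = 24804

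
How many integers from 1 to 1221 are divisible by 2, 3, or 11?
⌊1221/2⌋+⌊1221/3⌋+⌊1221/11⌋ - ⌊1221/6⌋-⌊1221/22⌋-⌊1221/33⌋ + ⌊1221/66⌋ = 610+407+111 - 203-55-37 + 18 = 851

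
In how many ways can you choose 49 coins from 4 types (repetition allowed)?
C(49+4-1, 4-1) = C(52, 3) = 22100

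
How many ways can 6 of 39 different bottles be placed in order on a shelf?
P(39,6) = 39!/(39-6)! = 2349088560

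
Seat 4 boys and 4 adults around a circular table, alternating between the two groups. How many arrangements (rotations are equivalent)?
Fix one of the boys: (4-1)! ways for the remaining boys, × 4! ways for the adults = 6 × 24 = 144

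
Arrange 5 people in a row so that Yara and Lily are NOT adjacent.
Total - adjacent = 5! - (5-1)!×2 = 120 - 48 = 72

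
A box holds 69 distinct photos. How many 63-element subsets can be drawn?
C(69,63) = 69!/(63!×6!) = 119877472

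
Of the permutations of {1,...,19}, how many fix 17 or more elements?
Exactly j fixed points: C(19,j)·!(19-j); sum over j ≥ 17 (derangement numbers via !m = (m-1)·(!(m-1) + !(m-2)): !0..!2 = 1, 0, 1). Σ_{j=17}^{19} C(19,j)·!(19-j) = C(19,17)·!2 + C(19,18)·!1 + C(19,19)·!0 = 171·1 + 19·0 + 1·1 = 172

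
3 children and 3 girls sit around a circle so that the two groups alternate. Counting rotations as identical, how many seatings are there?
Fix one of the children: (3-1)! ways for the remaining children, × 3! ways for the girls = 2 × 6 = 12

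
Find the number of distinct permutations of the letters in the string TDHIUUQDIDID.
12! / (4! × 2! × 1! × 1! × 3! × 1!) = 1663200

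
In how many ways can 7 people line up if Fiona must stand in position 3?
Fix one position: (7-1)! = 720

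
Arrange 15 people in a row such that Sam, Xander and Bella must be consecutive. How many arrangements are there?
Treat the 3 as one block: (15-3+1)! × 3! = 6227020800 × 6 = 37362124800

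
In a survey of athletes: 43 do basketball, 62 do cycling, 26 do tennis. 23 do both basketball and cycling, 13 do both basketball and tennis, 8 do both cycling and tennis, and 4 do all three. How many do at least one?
|A∪B∪C| = 43+62+26-23-13-8+4 = 91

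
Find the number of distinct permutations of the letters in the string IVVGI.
5! / (2! × 1! × 2!) = 30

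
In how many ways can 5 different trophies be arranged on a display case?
5! = 120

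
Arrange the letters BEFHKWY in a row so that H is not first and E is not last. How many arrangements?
By inclusion-exclusion: 7! - 2×(7-1)! + (7-2)! = 5040 - 1440 + 120 = 3720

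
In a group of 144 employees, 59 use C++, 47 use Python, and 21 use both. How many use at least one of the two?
|A∪B| = |A| + |B| - |A∩B| = 59 + 47 - 21 = 85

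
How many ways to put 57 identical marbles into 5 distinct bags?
C(57+5-1, 5-1) = C(61, 4) = 521855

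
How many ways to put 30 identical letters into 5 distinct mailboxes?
C(30+5-1, 5-1) = C(34, 4) = 46376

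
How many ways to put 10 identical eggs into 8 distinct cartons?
C(10+8-1, 8-1) = C(17, 7) = 19448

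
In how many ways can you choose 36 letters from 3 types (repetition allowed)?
C(36+3-1, 3-1) = C(38, 2) = 703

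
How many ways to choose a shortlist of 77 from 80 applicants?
C(80,77) = 80!/(77!×3!) = 82160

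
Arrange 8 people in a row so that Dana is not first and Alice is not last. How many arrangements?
By inclusion-exclusion: 8! - 2×(8-1)! + (8-2)! = 40320 - 10080 + 720 = 30960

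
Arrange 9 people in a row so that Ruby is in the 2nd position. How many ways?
Fix one position: (9-1)! = 40320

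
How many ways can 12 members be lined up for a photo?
12! = 479001600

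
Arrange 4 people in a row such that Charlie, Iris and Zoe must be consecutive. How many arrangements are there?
Treat the 3 as one block: (4-3+1)! × 3! = 2 × 6 = 12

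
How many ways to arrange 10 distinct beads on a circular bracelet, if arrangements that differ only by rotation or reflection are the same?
(10-1)!/2 = 362880/2 = 181440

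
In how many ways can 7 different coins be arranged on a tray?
7! = 5040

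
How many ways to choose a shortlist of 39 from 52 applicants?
C(52,39) = 52!/(39!×13!) = 635013559600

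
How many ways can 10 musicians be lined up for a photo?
10! = 3628800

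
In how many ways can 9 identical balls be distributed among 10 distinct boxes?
C(9+10-1, 10-1) = C(18, 9) = 48620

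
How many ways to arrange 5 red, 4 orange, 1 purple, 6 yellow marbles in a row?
16! / (5! × 4! × 1! × 6!) = 10090080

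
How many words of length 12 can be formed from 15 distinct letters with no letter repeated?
P(15,12) = 15!/(15-12)! = 217945728000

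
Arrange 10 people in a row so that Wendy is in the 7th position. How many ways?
Fix one position: (10-1)! = 362880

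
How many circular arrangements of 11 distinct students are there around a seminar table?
Circular: fix one position, arrange the rest. (11-1)! = 3628800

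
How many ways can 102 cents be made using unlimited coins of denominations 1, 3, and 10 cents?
Coefficient of x^102 in 1/(1-x^1) · 1/(1-x^3) · 1/(1-x^10). Case on j = number of 10-cent coins (j = 0..10); remainder r = 102 - 10j is made from {1,3} in ⌊r/3⌋+1 ways. r = 102, 92, 82, 72, 62, 52, 42, 32, 22, 12, 2 → 35 + 31 + 28 + 25 + 21 + 18 + 15 + 11 + 8 + 5 + 1 = 198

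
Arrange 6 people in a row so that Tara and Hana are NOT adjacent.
Total - adjacent = 6! - (6-1)!×2 = 720 - 240 = 480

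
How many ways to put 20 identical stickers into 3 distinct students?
C(20+3-1, 3-1) = C(22, 2) = 231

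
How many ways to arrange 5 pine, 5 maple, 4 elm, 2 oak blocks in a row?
16! / (5! × 5! × 4! × 2!) = 30270240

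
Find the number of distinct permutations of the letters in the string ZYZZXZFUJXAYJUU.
15! / (1! × 2! × 2! × 2! × 1! × 3! × 4!) = 1135134000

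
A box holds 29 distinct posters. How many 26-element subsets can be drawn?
C(29,26) = 29!/(26!×3!) = 3654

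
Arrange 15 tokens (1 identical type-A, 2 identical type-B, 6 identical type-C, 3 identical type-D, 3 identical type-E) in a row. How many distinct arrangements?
15! / (1! × 2! × 6! × 3! × 3!) = 25225200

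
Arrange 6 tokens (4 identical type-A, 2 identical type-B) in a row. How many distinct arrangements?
6! / (4! × 2!) = 15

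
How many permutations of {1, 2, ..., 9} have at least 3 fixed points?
Exactly j fixed points: C(9,j)·!(9-j); sum over j ≥ 3 (derangement numbers via !m = (m-1)·(!(m-1) + !(m-2)): !0..!6 = 1, 0, 1, 2, 9, 44, 265). Σ_{j=3}^{9} C(9,j)·!(9-j) = C(9,3)·!6 + C(9,4)·!5 + C(9,5)·!4 + C(9,6)·!3 + C(9,7)·!2 + C(9,8)·!1 + C(9,9)·!0 = 84·265 + 126·44 + 126·9 + 84·2 + 36·1 + 9·0 + 1·1 = 29143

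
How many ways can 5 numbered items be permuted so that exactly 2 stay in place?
Choose the 2 fixed points C(5,2) = 10, derange the rest: !3 = Σ_{j=0}^{3} (-1)^j·3!/j! = 6 - 6 + 3 - 1 = 2. Product = 10 × 2 = 20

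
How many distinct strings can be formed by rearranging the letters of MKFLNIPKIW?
10! / (1! × 1! × 1! × 2! × 1! × 1! × 2! × 1!) = 907200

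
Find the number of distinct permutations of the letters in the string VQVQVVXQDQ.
10! / (4! × 1! × 4! × 1!) = 6300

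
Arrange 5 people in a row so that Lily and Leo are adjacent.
Treat as block: (5-1)! × 2! = 24 × 2 = 48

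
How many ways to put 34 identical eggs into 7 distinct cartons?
C(34+7-1, 7-1) = C(40, 6) = 3838380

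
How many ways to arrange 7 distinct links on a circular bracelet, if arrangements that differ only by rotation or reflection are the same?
(7-1)!/2 = 720/2 = 360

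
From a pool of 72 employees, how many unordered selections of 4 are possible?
C(72,4) = 72!/(4!×68!) = 1028790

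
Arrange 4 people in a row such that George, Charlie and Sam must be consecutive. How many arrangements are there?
Treat the 3 as one block: (4-3+1)! × 3! = 2 × 6 = 12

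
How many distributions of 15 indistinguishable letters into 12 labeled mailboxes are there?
C(15+12-1, 12-1) = C(26, 11) = 7726160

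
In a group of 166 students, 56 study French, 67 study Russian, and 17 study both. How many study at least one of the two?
|A∪B| = |A| + |B| - |A∩B| = 56 + 67 - 17 = 106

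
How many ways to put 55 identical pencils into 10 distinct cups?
C(55+10-1, 10-1) = C(64, 9) = 27540584512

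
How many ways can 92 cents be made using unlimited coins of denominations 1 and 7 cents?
Coefficient of x^92 in 1/(1-x^1) · 1/(1-x^7). Use j coins of 7 for j = 0..⌊92/7⌋ = 13, the rest in 1s: 13 + 1 = 14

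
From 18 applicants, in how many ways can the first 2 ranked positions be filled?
P(18,2) = 18!/(18-2)! = 306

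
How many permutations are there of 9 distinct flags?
9! = 362880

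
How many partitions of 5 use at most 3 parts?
By conjugation, equals partitions of 5 into parts ≤ 3. Let r_j(i) = number of partitions of i into parts ≤ j, for i = 0..5. r_1(i) = 1 for all i; r_j(i) = r_{j-1}(i) + r_j(i-j). Rows j = 2..3: ≤2: 1 1 2 2 3 3; ≤3: 1 1 2 3 4 5. r_3(5) = 5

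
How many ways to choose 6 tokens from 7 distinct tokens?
C(7,6) = 7!/(6!×1!) = 7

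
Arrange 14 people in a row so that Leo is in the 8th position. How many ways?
Fix one position: (14-1)! = 6227020800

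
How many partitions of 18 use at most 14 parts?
By conjugation, equals partitions of 18 into parts ≤ 14. Let r_j(i) = number of partitions of i into parts ≤ j, for i = 0..18. r_1(i) = 1 for all i; r_j(i) = r_{j-1}(i) + r_j(i-j). Rows j = 2..14: ≤2: 1 1 2 2 3 3 4 4 5 5 6 6 7 7 8 8 9 9 10; ≤3: 1 1 2 3 4 5 7 8 10 12 14 16 19 21 24 27 30 33 37; ≤4: 1 1 2 3 5 6 9 11 15 18 23 27 34 39 47 54 64 72 84; ≤5: 1 1 2 3 5 7 10 13 18 23 30 37 47 57 70 84 101 119 141; ≤6: 1 1 2 3 5 7 11 14 20 26 35 44 58 71 90 110 136 163 199; ≤7: 1 1 2 3 5 7 11 15 21 28 38 49 65 82 105 131 164 201 248; ≤8: 1 1 2 3 5 7 11 15 22 29 40 52 70 89 116 146 186 230 288; ≤9: 1 1 2 3 5 7 11 15 22 30 41 54 73 94 123 157 201 252 318; ≤10: 1 1 2 3 5 7 11 15 22 30 42 55 75 97 128 164 212 267 340; ≤11: 1 1 2 3 5 7 11 15 22 30 42 56 76 99 131 169 219 278 355; ≤12: 1 1 2 3 5 7 11 15 22 30 42 56 77 100 133 172 224 285 366; ≤13: 1 1 2 3 5 7 11 15 22 30 42 56 77 101 134 174 227 290 373; ≤14: 1 1 2 3 5 7 11 15 22 30 42 56 77 101 135 175 229 293 378. r_14(18) = 378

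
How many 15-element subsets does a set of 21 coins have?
C(21,15) = 21!/(15!×6!) = 54264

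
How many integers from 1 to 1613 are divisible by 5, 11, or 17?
⌊1613/5⌋+⌊1613/11⌋+⌊1613/17⌋ - ⌊1613/55⌋-⌊1613/85⌋-⌊1613/187⌋ + ⌊1613/935⌋ = 322+146+94 - 29-18-8 + 1 = 508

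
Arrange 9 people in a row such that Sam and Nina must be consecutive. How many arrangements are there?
Treat the 2 as one block: (9-2+1)! × 2! = 40320 × 2 = 80640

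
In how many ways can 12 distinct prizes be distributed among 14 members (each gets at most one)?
P(14,12) = 14!/(14-12)! = 43589145600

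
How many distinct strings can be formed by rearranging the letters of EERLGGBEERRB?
12! / (4! × 2! × 3! × 1! × 2!) = 831600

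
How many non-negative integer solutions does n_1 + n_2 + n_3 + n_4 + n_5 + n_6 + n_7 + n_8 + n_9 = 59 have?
C(59+9-1, 9-1) = C(67, 8) = 6522361560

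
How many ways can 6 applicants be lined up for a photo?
6! = 720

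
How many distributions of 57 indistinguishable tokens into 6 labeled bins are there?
C(57+6-1, 6-1) = C(62, 5) = 6471002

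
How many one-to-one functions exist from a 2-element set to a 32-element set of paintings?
P(32,2) = 32!/(32-2)! = 992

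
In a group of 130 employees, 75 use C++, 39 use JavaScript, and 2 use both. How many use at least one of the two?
|A∪B| = |A| + |B| - |A∩B| = 75 + 39 - 2 = 112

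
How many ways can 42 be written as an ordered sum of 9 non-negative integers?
C(42+9-1, 9-1) = C(50, 8) = 536878650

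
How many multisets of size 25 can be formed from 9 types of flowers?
C(25+9-1, 9-1) = C(33, 8) = 13884156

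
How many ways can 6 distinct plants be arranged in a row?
6! = 720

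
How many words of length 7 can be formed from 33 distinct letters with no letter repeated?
P(33,7) = 33!/(33-7)! = 21531121920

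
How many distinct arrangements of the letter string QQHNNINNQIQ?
11! / (4! × 1! × 4! × 2!) = 34650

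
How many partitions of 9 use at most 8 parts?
By conjugation, equals partitions of 9 into parts ≤ 8. Let r_j(i) = number of partitions of i into parts ≤ j, for i = 0..9. r_1(i) = 1 for all i; r_j(i) = r_{j-1}(i) + r_j(i-j). Rows j = 2..8: ≤2: 1 1 2 2 3 3 4 4 5 5; ≤3: 1 1 2 3 4 5 7 8 10 12; ≤4: 1 1 2 3 5 6 9 11 15 18; ≤5: 1 1 2 3 5 7 10 13 18 23; ≤6: 1 1 2 3 5 7 11 14 20 26; ≤7: 1 1 2 3 5 7 11 15 21 28; ≤8: 1 1 2 3 5 7 11 15 22 29. r_8(9) = 29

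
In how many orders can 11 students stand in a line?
11! = 39916800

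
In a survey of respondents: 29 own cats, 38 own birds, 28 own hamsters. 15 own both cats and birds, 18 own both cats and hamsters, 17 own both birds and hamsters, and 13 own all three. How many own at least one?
|A∪B∪C| = 29+38+28-15-18-17+13 = 58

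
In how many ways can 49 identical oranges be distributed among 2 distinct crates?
C(49+2-1, 2-1) = C(50, 1) = 50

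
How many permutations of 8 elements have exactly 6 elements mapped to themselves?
Choose the 6 fixed points C(8,6) = 28, derange the rest: !2 = Σ_{j=0}^{2} (-1)^j·2!/j! = 2 - 2 + 1 = 1. Product = 28 × 1 = 28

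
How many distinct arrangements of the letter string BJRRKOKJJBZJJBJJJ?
17! / (1! × 2! × 1! × 2! × 3! × 8!) = 367567200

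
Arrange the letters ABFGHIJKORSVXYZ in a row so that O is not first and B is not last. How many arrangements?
By inclusion-exclusion: 15! - 2×(15-1)! + (15-2)! = 1307674368000 - 174356582400 + 6227020800 = 1139544806400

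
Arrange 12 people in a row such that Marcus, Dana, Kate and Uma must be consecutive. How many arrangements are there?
Treat the 4 as one block: (12-4+1)! × 4! = 362880 × 24 = 8709120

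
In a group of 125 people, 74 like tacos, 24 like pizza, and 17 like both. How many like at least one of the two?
|A∪B| = |A| + |B| - |A∩B| = 74 + 24 - 17 = 81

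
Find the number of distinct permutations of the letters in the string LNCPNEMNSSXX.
12! / (1! × 2! × 1! × 1! × 1! × 1! × 2! × 3!) = 19958400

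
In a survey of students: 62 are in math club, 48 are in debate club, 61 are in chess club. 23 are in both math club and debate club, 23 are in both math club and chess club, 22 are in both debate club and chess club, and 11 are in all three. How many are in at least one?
|A∪B∪C| = 62+48+61-23-23-22+11 = 114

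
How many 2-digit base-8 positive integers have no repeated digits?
First digit: 7 choices (nonzero). Then descending: 7 × 7 = 49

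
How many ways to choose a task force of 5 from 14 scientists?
C(14,5) = 14!/(5!×9!) = 2002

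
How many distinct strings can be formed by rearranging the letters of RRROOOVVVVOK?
12! / (4! × 3! × 1! × 4!) = 138600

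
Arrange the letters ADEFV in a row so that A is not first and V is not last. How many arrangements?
By inclusion-exclusion: 5! - 2×(5-1)! + (5-2)! = 120 - 48 + 6 = 78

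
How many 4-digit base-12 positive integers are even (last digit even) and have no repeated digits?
Last∈{0,2,4,6,8,10}. Last=0: 990. Last nonzero: 5×10×P(10,2) = 4500. Total = 5490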